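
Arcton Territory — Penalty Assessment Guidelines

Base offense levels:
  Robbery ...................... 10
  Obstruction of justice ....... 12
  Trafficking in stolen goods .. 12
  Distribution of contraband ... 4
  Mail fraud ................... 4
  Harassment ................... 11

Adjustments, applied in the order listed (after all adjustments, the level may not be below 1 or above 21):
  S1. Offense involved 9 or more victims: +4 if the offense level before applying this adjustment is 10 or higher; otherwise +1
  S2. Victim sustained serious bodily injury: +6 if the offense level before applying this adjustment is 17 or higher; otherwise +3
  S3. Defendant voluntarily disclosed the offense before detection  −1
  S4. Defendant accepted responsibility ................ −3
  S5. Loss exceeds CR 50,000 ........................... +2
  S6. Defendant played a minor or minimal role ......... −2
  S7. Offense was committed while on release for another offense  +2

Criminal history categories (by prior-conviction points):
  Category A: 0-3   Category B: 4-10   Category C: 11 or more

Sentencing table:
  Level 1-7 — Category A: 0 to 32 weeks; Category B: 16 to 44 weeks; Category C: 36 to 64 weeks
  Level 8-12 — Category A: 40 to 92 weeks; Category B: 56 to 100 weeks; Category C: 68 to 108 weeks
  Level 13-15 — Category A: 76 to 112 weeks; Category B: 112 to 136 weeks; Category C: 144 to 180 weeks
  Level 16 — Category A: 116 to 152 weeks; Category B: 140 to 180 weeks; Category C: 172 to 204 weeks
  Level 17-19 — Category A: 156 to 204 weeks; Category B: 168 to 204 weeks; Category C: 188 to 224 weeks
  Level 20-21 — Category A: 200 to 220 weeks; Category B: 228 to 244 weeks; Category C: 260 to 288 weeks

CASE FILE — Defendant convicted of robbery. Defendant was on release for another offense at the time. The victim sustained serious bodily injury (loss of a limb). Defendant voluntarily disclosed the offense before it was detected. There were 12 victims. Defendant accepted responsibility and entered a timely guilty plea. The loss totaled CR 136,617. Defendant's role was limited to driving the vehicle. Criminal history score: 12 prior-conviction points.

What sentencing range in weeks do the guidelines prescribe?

144-180 weeks

Base offense level for robbery: 10.
S1 applies (level before this adjustment is 10 ≥ 10, so +4): 10 + 4 = 14.
S2 applies (level before this adjustment is 14 < 17, so +3): 14 + 3 = 17.
S3 applies: 17 − 1 = 16.
S4 applies: 16 − 3 = 13.
S5 applies: 13 + 2 = 15.
S6 applies: 15 − 2 = 13.
S7 applies: 13 + 2 = 15.
Final offense level: 15.
Criminal history: 12 prior points → Category C (11+).
Level 15 falls in the 13-15 band.
Grid: Level 13-15 × Category C = 144-180 weeks.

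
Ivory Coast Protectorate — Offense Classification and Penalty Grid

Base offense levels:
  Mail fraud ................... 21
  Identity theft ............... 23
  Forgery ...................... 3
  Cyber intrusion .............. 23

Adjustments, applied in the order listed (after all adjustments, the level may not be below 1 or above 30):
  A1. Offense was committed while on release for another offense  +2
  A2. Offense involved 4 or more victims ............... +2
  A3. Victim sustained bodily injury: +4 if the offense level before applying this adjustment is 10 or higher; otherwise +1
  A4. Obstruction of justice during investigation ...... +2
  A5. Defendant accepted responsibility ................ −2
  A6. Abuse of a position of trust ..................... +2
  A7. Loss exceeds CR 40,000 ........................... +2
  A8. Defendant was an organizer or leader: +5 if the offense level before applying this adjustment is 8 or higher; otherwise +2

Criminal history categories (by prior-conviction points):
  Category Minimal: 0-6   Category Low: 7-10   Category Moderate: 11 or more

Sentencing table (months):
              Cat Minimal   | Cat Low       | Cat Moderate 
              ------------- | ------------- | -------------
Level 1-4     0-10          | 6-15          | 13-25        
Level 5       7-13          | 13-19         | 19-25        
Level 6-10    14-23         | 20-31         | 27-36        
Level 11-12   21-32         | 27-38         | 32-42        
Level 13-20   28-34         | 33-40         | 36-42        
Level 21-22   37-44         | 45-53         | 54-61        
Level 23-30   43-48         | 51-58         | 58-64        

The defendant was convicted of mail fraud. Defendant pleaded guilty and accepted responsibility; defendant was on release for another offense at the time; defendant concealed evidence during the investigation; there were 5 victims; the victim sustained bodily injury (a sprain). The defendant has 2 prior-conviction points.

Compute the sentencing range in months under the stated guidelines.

43-48 months

Base offense level for mail fraud: 21.
A1 applies: 21 + 2 = 23.
A2 applies: 23 + 2 = 25.
A3 applies (level before this adjustment is 25 ≥ 10, so +4): 25 + 4 = 29.
A4 applies: 29 + 2 = 31.
A5 applies: 31 − 2 = 29.
A7 does not apply.
A8 does not apply.
Final offense level: 29.
Criminal history: 2 prior points → Category Minimal (0-6).
Level 29 falls in the 23-30 band.
Grid: Level 23-30 × Category Minimal = 43-48 months.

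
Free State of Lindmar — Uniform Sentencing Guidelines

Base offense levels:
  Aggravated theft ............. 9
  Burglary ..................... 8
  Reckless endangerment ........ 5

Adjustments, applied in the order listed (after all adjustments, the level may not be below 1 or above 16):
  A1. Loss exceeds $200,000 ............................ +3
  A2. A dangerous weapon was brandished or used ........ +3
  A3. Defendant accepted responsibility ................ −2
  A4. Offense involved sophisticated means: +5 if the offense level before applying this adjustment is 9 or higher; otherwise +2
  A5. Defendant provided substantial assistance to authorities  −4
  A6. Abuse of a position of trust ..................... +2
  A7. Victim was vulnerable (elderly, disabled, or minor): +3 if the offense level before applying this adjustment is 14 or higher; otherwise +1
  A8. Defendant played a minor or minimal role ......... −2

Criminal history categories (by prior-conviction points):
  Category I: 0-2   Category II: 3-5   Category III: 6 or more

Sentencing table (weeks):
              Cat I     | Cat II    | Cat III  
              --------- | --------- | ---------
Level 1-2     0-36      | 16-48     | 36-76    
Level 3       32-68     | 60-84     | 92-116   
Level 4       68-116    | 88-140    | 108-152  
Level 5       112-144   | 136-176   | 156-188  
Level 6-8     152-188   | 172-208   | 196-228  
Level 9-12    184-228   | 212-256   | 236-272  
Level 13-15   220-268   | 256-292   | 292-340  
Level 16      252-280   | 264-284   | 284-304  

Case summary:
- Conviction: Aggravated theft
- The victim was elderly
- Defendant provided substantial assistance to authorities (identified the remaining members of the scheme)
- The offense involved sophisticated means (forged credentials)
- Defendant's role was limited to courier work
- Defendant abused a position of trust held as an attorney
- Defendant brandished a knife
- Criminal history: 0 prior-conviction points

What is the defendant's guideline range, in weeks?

252-280 weeks

Base offense level for aggravated theft: 9.
A1 does not apply.
A2 applies: 9 + 3 = 12.
A4 applies (level before this adjustment is 12 ≥ 9, so +5): 12 + 5 = 17.
A5 applies: 17 − 4 = 13.
A6 applies: 13 + 2 = 15.
A7 applies (level before this adjustment is 15 ≥ 14, so +3): 15 + 3 = 18.
A8 applies: 18 − 2 = 16.
Final offense level: 16.
Criminal history: 0 prior points → Category I (0-2).
Level 16 falls in the 16 band.
Grid: Level 16 × Category I = 252-280 weeks.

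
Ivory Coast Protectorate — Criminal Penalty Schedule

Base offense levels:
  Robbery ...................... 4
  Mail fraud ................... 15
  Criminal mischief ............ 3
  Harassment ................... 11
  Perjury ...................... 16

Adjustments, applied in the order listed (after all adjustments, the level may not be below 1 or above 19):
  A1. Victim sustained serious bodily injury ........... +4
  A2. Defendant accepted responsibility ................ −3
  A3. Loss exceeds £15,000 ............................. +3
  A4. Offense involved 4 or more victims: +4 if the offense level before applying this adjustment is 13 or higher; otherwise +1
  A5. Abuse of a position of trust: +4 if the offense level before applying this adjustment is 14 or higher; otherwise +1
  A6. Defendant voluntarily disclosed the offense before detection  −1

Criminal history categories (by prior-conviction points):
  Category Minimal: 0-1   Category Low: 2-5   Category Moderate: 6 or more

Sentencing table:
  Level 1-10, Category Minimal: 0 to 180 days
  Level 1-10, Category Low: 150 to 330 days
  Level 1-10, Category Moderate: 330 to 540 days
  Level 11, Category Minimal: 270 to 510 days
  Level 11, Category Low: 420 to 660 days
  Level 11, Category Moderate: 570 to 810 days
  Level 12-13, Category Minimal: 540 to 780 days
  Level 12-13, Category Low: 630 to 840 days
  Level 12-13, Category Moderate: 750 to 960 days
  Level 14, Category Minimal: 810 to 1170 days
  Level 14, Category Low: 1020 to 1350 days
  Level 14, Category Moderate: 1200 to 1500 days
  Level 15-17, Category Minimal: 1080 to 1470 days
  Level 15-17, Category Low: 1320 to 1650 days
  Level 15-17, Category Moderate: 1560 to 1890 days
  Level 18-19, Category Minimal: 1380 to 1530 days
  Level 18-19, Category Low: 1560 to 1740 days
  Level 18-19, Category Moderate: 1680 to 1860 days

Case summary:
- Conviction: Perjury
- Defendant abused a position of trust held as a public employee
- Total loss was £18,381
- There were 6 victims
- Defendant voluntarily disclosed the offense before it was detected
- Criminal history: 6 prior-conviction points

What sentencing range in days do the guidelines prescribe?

1680-1860 days

Base offense level for perjury: 16.
A3 applies: 16 + 3 = 19.
A4 applies (level before this adjustment is 19 ≥ 13, so +4): 19 + 4 = 23.
A5 applies (level before this adjustment is 23 ≥ 14, so +4): 23 + 4 = 27.
A6 applies: 27 − 1 = 26.
Level 26 exceeds the maximum of 19; capped at 19.
Final offense level: 19.
Criminal history: 6 prior points → Category Moderate (6+).
Level 19 falls in the 18-19 band.
Grid: Level 18-19 × Category Moderate = 1680-1860 days.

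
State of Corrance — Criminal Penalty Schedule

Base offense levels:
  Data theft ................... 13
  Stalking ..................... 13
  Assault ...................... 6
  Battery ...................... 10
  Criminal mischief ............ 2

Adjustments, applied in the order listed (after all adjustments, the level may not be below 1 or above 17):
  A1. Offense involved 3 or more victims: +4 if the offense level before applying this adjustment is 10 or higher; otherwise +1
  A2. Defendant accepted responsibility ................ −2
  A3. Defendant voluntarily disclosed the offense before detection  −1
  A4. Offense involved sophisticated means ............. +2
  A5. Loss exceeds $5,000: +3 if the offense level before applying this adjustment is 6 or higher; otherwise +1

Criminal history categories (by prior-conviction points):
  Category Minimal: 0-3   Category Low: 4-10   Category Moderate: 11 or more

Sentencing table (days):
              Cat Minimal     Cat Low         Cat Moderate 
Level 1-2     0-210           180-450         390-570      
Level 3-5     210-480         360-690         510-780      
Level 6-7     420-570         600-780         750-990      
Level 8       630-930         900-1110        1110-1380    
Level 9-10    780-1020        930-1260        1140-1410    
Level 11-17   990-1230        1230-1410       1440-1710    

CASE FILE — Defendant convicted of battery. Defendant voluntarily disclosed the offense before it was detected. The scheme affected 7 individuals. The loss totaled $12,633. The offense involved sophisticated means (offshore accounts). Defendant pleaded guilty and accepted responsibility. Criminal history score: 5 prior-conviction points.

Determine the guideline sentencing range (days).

Base offense level for battery: 10.
A1 applies (level before this adjustment is 10 ≥ 10, so +4): 10 + 4 = 14.
A2 applies: 14 − 2 = 12.
A3 applies: 12 − 1 = 11.
A4 applies: 11 + 2 = 13.
A5 applies (level before this adjustment is 13 ≥ 6, so +3): 13 + 3 = 16.
Final offense level: 16.
Criminal history: 5 prior points → Category Low (4-10).
Level 16 falls in the 11-17 band.
Grid: Level 11-17 × Category Low = 1230-1410 days.

1230-1410 days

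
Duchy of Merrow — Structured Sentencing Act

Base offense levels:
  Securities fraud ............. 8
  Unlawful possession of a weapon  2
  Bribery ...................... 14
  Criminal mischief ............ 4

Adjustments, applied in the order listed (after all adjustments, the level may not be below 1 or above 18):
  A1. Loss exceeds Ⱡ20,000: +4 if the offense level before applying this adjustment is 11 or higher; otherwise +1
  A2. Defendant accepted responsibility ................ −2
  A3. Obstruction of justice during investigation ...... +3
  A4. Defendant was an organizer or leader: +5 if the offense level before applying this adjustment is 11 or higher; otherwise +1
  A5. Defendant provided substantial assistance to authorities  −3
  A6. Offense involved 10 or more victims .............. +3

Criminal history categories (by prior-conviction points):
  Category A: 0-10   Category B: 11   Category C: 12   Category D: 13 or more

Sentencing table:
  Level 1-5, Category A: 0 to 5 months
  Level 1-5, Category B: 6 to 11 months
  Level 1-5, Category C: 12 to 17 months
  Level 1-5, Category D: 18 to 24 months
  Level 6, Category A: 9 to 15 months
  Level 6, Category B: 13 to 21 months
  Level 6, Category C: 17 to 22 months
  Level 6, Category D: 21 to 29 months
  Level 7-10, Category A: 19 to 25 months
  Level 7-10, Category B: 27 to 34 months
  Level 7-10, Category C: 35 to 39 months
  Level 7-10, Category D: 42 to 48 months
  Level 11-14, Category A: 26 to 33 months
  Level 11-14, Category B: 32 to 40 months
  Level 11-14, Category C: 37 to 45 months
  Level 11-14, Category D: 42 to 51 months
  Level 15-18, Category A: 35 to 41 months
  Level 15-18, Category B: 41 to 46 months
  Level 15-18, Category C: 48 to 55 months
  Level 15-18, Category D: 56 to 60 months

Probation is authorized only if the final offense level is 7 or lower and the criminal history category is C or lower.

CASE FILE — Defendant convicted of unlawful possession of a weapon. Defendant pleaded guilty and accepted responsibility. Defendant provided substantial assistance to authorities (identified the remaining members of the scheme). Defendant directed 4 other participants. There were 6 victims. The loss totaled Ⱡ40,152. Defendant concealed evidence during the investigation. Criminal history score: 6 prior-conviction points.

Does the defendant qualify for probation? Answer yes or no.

Yes

Base offense level for unlawful possession of a weapon: 2.
A1 applies (level before this adjustment is 2 < 11, so +1): 2 + 1 = 3.
A2 applies: 3 − 2 = 1.
A3 applies: 1 + 3 = 4.
A4 applies (level before this adjustment is 4 < 11, so +1): 4 + 1 = 5.
A5 applies: 5 − 3 = 2.
A6 does not apply.
Final offense level: 2.
Criminal history: 6 prior points → Category A (0-10).
Level 2 falls in the 1-5 band.
Grid: Level 1-5 × Category A = 0-5 months.
Probation check: level 2 ≤ 7 and category A ≤ C → eligible.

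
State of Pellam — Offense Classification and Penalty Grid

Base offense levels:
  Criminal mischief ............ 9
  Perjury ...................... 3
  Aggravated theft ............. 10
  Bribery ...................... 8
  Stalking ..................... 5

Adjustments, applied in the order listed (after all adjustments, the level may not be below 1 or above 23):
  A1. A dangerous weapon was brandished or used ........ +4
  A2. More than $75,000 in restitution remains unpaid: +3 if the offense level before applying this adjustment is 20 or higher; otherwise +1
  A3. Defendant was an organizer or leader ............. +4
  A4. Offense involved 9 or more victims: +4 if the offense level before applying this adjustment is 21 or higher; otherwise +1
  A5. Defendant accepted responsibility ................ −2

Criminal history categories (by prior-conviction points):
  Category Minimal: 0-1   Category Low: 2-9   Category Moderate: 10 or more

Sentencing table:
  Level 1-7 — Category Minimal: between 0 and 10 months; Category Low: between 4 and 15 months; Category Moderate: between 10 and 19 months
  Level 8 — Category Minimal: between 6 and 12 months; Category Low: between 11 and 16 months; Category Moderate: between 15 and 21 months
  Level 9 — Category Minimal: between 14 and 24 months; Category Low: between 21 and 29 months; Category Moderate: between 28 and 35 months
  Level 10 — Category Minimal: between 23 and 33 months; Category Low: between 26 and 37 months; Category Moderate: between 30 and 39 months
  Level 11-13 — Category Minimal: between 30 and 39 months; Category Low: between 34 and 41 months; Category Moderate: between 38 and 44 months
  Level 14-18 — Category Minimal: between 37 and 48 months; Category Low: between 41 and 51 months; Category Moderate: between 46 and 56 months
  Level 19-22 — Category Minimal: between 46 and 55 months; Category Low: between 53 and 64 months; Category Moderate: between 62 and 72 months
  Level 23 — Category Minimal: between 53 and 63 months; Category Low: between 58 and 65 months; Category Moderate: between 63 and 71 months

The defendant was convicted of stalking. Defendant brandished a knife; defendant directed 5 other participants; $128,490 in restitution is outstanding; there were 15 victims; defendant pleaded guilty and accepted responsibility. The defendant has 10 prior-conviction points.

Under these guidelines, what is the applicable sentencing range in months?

38-44 months

Base offense level for stalking: 5.
A1 applies: 5 + 4 = 9.
A2 applies (level before this adjustment is 9 < 20, so +1): 9 + 1 = 10.
A3 applies: 10 + 4 = 14.
A4 applies (level before this adjustment is 14 < 21, so +1): 14 + 1 = 15.
A5 applies: 15 − 2 = 13.
Final offense level: 13.
Criminal history: 10 prior points → Category Moderate (10+).
Level 13 falls in the 11-13 band.
Grid: Level 11-13 × Category Moderate = 38-44 months.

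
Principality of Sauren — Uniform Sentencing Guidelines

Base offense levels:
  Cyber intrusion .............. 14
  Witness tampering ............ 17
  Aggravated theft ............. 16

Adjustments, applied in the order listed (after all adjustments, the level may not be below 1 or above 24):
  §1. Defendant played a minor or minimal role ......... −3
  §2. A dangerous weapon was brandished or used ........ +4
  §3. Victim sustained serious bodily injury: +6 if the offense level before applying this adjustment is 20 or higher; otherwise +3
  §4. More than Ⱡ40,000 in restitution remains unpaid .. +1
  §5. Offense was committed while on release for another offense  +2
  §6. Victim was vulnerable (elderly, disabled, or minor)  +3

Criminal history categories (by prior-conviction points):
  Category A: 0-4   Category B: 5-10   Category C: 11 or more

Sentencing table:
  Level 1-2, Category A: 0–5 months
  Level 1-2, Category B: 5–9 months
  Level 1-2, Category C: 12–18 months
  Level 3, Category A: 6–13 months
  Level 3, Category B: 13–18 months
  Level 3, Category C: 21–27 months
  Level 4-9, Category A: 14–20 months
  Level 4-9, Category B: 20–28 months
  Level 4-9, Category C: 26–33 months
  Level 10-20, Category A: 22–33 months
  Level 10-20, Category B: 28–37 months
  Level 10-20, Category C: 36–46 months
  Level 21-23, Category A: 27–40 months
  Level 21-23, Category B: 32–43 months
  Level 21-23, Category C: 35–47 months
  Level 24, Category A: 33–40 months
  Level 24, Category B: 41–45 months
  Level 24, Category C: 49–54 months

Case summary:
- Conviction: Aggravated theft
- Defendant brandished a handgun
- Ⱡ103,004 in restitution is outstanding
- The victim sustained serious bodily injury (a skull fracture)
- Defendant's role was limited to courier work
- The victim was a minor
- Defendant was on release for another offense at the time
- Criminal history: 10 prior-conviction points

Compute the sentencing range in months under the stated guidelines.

41-45 months

Base offense level for aggravated theft: 16.
§1 applies: 16 − 3 = 13.
§2 applies: 13 + 4 = 17.
§3 applies (level before this adjustment is 17 < 20, so +3): 17 + 3 = 20.
§4 applies: 20 + 1 = 21.
§5 applies: 21 + 2 = 23.
§6 applies: 23 + 3 = 26.
Level 26 exceeds the maximum of 24; capped at 24.
Final offense level: 24.
Criminal history: 10 prior points → Category B (5-10).
Level 24 falls in the 24 band.
Grid: Level 24 × Category B = 41-45 months.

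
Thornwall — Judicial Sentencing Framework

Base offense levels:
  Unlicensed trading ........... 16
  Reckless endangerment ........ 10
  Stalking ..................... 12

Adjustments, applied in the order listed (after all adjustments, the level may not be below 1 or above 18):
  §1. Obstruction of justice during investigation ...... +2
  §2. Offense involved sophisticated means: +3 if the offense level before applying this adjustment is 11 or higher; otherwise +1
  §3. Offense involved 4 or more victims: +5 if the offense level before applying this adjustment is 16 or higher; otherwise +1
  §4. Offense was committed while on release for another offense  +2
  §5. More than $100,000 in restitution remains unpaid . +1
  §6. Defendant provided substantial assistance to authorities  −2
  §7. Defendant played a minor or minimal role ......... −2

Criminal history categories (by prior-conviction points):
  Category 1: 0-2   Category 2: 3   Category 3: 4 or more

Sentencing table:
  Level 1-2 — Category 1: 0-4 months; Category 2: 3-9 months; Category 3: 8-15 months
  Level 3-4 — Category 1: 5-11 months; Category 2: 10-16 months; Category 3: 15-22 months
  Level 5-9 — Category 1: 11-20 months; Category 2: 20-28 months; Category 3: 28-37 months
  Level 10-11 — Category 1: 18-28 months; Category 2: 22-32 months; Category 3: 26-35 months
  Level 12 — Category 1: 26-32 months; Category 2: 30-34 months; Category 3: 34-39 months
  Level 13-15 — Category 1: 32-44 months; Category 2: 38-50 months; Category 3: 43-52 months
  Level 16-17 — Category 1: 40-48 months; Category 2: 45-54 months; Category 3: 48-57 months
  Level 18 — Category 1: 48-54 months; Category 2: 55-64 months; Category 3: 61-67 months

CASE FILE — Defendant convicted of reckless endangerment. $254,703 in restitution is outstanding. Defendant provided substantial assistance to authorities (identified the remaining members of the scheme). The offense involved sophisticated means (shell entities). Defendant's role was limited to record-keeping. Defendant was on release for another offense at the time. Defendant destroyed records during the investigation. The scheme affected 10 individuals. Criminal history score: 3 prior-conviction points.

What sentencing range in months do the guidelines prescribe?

Base offense level for reckless endangerment: 10.
§1 applies: 10 + 2 = 12.
§2 applies (level before this adjustment is 12 ≥ 11, so +3): 12 + 3 = 15.
§3 applies (level before this adjustment is 15 < 16, so +1): 15 + 1 = 16.
§4 applies: 16 + 2 = 18.
§5 applies: 18 + 1 = 19.
§6 applies: 19 − 2 = 17.
§7 applies: 17 − 2 = 15.
Final offense level: 15.
Criminal history: 3 prior points → Category 2 (3).
Level 15 falls in the 13-15 band.
Grid: Level 13-15 × Category 2 = 38-50 months.

38-50 months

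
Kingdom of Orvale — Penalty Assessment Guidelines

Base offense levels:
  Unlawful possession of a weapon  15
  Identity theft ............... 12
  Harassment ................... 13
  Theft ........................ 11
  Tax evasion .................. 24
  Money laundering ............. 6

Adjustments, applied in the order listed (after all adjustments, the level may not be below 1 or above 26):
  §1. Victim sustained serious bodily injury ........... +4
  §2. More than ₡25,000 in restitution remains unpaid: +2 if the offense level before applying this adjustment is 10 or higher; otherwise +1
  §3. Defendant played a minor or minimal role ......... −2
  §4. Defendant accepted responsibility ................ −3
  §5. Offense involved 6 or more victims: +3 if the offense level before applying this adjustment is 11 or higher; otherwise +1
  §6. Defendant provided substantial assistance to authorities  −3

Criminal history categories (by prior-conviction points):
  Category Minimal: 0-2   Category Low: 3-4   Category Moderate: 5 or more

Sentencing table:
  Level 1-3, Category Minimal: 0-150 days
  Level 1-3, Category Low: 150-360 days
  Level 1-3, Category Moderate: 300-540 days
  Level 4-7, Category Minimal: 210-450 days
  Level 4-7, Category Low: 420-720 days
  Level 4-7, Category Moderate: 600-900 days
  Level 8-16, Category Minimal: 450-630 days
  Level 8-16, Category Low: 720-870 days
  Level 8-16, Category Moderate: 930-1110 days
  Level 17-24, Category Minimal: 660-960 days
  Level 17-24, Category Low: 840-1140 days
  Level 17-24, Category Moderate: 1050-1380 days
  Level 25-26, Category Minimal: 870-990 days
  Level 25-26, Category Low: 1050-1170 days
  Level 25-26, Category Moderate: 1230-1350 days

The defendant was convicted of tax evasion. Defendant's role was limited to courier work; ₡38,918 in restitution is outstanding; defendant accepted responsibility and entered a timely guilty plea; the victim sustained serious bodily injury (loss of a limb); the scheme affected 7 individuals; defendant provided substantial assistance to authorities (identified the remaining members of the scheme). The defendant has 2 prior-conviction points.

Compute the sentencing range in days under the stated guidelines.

Base offense level for tax evasion: 24.
§1 applies: 24 + 4 = 28.
§2 applies (level before this adjustment is 28 ≥ 10, so +2): 28 + 2 = 30.
§3 applies: 30 − 2 = 28.
§4 applies: 28 − 3 = 25.
§5 applies (level before this adjustment is 25 ≥ 11, so +3): 25 + 3 = 28.
§6 applies: 28 − 3 = 25.
Final offense level: 25.
Criminal history: 2 prior points → Category Minimal (0-2).
Level 25 falls in the 25-26 band.
Grid: Level 25-26 × Category Minimal = 870-990 days.

870-990 days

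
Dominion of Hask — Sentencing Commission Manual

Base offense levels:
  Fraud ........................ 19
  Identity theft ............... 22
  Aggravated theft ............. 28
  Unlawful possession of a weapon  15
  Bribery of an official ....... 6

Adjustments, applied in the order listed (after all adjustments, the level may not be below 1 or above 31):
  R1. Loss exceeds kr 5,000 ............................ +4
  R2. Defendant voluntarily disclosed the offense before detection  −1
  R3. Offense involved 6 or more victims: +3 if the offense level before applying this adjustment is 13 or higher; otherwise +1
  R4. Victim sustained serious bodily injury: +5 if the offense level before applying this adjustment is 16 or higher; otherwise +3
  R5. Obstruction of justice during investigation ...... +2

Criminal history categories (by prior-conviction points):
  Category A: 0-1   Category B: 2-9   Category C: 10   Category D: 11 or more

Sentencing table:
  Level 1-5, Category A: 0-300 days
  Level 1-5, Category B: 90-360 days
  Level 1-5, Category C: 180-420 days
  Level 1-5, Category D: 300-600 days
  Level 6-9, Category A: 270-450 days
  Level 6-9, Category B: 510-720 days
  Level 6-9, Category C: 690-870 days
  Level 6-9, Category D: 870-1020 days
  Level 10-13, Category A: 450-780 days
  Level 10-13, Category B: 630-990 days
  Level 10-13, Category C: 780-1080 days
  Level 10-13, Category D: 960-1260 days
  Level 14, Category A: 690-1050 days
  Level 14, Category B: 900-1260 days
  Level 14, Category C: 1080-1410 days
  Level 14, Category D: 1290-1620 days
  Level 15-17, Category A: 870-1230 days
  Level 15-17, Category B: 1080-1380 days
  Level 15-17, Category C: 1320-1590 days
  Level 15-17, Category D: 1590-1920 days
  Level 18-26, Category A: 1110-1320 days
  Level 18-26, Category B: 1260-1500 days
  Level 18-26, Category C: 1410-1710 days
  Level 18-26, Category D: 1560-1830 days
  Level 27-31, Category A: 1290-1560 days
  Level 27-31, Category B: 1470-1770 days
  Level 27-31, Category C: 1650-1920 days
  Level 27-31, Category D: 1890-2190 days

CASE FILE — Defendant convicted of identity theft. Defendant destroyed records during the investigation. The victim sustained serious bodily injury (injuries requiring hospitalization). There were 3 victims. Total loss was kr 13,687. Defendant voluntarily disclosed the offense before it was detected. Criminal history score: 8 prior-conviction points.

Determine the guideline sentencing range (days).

1470-1770 days

Base offense level for identity theft: 22.
R1 applies: 22 + 4 = 26.
R2 applies: 26 − 1 = 25.
R4 applies (level before this adjustment is 25 ≥ 16, so +5): 25 + 5 = 30.
R5 applies: 30 + 2 = 32.
Level 32 exceeds the maximum of 31; capped at 31.
Final offense level: 31.
Criminal history: 8 prior points → Category B (2-9).
Level 31 falls in the 27-31 band.
Grid: Level 27-31 × Category B = 1470-1770 days.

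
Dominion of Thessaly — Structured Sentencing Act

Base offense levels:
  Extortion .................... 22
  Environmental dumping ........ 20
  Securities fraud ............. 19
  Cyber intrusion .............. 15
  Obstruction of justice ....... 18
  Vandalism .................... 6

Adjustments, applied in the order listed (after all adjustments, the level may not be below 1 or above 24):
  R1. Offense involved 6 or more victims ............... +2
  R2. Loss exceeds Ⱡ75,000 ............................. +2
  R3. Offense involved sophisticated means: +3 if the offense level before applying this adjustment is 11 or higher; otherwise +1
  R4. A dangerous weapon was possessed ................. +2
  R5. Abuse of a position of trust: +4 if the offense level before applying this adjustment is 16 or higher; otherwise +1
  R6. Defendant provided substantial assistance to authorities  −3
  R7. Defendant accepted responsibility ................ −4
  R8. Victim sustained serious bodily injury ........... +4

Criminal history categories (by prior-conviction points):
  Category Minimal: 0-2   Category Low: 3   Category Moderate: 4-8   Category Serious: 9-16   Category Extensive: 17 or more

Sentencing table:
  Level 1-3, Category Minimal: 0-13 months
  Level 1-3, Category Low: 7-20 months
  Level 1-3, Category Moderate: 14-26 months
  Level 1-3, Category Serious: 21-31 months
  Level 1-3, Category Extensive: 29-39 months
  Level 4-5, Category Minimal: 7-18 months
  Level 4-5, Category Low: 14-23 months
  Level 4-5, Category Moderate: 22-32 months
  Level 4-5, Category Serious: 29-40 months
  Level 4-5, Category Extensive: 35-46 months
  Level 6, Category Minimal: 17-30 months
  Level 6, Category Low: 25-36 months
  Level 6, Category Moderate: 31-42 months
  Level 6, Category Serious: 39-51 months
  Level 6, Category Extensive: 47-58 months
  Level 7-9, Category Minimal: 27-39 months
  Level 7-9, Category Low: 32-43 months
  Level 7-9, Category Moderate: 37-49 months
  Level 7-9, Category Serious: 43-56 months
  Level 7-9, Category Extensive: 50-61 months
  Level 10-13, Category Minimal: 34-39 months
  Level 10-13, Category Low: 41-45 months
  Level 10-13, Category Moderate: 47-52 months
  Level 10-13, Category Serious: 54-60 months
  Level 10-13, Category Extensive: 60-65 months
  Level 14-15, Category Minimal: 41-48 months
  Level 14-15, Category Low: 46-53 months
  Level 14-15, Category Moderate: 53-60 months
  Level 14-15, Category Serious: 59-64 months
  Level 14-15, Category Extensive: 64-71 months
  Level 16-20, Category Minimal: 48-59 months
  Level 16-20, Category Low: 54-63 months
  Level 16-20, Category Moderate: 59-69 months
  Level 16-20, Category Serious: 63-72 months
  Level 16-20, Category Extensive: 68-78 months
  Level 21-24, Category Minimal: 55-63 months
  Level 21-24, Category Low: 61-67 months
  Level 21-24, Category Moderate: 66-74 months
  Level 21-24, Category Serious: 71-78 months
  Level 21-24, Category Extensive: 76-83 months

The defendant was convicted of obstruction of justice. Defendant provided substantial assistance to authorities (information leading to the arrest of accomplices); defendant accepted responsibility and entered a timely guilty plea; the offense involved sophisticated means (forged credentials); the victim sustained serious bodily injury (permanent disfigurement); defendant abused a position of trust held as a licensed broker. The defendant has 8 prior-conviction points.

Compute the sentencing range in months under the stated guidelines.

Base offense level for obstruction of justice: 18.
R3 applies (level before this adjustment is 18 ≥ 11, so +3): 18 + 3 = 21.
R5 applies (level before this adjustment is 21 ≥ 16, so +4): 21 + 4 = 25.
R6 applies: 25 − 3 = 22.
R7 applies: 22 − 4 = 18.
R8 applies: 18 + 4 = 22.
Final offense level: 22.
Criminal history: 8 prior points → Category Moderate (4-8).
Level 22 falls in the 21-24 band.
Grid: Level 21-24 × Category Moderate = 66-74 months.

66-74 months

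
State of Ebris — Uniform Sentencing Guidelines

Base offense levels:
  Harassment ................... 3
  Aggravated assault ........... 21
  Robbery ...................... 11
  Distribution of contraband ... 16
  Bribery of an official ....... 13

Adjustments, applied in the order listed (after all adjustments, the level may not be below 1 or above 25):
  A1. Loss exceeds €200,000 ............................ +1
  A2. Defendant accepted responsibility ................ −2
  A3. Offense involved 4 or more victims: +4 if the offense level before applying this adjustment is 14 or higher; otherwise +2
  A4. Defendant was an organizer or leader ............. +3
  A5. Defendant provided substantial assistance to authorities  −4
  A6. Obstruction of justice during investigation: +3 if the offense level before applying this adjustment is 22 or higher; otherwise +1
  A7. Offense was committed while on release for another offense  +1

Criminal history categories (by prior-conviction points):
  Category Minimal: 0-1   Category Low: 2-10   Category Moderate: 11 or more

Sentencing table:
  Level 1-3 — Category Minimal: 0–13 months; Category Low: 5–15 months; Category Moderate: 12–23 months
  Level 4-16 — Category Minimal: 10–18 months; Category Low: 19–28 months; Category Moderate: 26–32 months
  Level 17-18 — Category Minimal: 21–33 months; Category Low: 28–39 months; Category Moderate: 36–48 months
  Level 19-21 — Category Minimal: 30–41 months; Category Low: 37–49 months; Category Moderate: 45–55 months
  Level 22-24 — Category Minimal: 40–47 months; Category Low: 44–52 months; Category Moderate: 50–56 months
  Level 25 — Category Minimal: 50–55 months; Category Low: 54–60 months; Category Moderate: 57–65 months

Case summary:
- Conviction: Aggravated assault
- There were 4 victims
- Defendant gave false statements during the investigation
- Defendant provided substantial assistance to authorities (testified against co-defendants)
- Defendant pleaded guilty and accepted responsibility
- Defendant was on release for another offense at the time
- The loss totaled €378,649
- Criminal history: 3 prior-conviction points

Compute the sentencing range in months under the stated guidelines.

44-52 months

Base offense level for aggravated assault: 21.
A1 applies: 21 + 1 = 22.
A2 applies: 22 − 2 = 20.
A3 applies (level before this adjustment is 20 ≥ 14, so +4): 20 + 4 = 24.
A4 does not apply.
A5 applies: 24 − 4 = 20.
A6 applies (level before this adjustment is 20 < 22, so +1): 20 + 1 = 21.
A7 applies: 21 + 1 = 22.
Final offense level: 22.
Criminal history: 3 prior points → Category Low (2-10).
Level 22 falls in the 22-24 band.
Grid: Level 22-24 × Category Low = 44-52 months.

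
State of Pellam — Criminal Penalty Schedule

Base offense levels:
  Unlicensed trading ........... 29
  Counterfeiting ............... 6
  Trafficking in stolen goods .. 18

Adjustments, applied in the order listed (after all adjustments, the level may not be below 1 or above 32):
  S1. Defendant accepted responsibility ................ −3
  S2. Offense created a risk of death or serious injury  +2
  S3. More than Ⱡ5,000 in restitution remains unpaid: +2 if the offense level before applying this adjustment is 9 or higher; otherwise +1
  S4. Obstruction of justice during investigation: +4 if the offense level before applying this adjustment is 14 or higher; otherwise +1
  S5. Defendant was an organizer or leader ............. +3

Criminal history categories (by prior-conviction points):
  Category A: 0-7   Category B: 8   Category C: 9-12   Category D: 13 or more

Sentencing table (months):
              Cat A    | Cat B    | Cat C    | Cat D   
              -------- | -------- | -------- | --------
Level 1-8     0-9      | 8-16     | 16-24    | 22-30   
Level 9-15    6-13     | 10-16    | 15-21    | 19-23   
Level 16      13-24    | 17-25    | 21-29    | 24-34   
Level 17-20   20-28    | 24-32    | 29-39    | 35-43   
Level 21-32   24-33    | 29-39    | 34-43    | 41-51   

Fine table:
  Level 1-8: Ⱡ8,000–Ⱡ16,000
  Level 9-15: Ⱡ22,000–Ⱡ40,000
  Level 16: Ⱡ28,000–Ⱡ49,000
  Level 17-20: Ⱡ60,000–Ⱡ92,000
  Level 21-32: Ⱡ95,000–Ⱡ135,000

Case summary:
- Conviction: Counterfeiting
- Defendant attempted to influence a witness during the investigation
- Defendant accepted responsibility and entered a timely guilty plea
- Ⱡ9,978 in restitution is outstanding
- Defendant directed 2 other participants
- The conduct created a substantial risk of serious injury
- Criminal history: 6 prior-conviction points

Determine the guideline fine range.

Ⱡ22,000–Ⱡ40,000

Base offense level for counterfeiting: 6.
S1 applies: 6 − 3 = 3.
S2 applies: 3 + 2 = 5.
S3 applies (level before this adjustment is 5 < 9, so +1): 5 + 1 = 6.
S4 applies (level before this adjustment is 6 < 14, so +1): 6 + 1 = 7.
S5 applies: 7 + 3 = 10.
Final offense level: 10.
Level 10 falls in the 9-15 band.
Fine table: Level 9-15 → Ⱡ22,000–Ⱡ40,000.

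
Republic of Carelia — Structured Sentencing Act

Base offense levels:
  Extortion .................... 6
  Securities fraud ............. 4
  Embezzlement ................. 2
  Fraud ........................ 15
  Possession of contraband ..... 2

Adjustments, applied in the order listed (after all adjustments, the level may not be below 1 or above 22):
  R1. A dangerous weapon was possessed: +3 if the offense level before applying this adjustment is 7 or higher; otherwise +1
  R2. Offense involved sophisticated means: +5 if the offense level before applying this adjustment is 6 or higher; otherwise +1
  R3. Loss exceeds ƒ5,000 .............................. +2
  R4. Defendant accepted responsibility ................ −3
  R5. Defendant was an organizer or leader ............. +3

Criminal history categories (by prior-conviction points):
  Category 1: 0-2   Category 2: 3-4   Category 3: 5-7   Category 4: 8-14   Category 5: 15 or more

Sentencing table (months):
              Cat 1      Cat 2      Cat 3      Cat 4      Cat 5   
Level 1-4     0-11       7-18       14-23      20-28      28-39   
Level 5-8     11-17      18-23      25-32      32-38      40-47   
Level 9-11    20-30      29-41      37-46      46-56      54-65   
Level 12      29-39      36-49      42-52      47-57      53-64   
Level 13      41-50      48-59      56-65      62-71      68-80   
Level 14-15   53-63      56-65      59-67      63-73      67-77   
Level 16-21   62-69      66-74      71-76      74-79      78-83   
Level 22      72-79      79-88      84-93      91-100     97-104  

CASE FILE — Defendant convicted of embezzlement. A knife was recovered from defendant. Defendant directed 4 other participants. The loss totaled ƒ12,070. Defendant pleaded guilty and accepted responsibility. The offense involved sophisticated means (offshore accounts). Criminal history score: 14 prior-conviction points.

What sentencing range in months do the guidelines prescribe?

Base offense level for embezzlement: 2.
R1 applies (level before this adjustment is 2 < 7, so +1): 2 + 1 = 3.
R2 applies (level before this adjustment is 3 < 6, so +1): 3 + 1 = 4.
R3 applies: 4 + 2 = 6.
R4 applies: 6 − 3 = 3.
R5 applies: 3 + 3 = 6.
Final offense level: 6.
Criminal history: 14 prior points → Category 4 (8-14).
Level 6 falls in the 5-8 band.
Grid: Level 5-8 × Category 4 = 32-38 months.

32-38 months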